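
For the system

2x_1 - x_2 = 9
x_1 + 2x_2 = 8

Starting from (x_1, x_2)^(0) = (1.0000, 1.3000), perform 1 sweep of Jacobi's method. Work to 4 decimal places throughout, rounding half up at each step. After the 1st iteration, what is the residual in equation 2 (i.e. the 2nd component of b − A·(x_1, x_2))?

Iteration 1:
  x_1 = (9 - (-1)·1.3000) / (2) = 5.1500
  x_2 = (8 - (1)·1.0000) / (2) = 3.5000
Residual b − A·x = (2.2000, -4.1500)

-4.1500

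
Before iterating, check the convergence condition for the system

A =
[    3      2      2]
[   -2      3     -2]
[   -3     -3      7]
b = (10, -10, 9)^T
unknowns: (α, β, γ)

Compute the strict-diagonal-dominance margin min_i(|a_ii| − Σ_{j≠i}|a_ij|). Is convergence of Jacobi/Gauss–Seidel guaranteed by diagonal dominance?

row 1: |3| − (2+2) = -1
row 2: |3| − (2+2) = -1
row 3: |7| − (3+3) = 1
minimum over rows = -1 → not strictly diagonally dominant

-1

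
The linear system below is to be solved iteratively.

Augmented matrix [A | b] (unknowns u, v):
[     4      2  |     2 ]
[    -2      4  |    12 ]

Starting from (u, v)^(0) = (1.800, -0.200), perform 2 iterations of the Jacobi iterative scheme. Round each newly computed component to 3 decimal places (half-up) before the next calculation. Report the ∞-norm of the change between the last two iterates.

2.050

Iteration 1:
  u = (2 - (2)·-0.200) / (4) = 0.600
  v = (12 - (-2)·1.800) / (4) = 3.900
Iteration 2:
  u = (2 - (2)·3.900) / (4) = -1.450
  v = (12 - (-2)·0.600) / (4) = 3.300
Change: (-2.050, -0.600) → max |·| = 2.050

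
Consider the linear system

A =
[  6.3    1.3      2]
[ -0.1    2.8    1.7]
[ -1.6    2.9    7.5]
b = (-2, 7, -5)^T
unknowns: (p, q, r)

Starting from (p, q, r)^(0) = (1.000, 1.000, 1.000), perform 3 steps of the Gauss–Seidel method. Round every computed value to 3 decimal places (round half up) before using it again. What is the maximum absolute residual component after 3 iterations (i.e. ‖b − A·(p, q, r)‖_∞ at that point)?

Iteration 1:
  p = (-2 - (1.3)·1.000 - (2)·1.000) / (6.3) = -0.841
  q = (7 - (-0.1)·-0.841 - (1.7)·1.000) / (2.8) = 1.863
  r = (-5 - (-1.6)·-0.841 - (2.9)·1.863) / (7.5) = -1.566
Iteration 2:
  p = (-2 - (1.3)·1.863 - (2)·-1.566) / (6.3) = -0.205
  q = (7 - (-0.1)·-0.205 - (1.7)·-1.566) / (2.8) = 3.443
  r = (-5 - (-1.6)·-0.205 - (2.9)·3.443) / (7.5) = -2.042
Iteration 3:
  p = (-2 - (1.3)·3.443 - (2)·-2.042) / (6.3) = -0.380
  q = (7 - (-0.1)·-0.380 - (1.7)·-2.042) / (2.8) = 3.726
  r = (-5 - (-1.6)·-0.380 - (2.9)·3.726) / (7.5) = -2.188
Residual b − A·x = (-0.074, 0.249, -0.003); ∞-norm = 0.249

0.249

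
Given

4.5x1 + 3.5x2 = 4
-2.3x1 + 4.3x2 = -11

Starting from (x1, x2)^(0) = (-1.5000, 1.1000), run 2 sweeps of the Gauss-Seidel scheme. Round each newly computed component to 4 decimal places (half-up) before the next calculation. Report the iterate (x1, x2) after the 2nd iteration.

Iteration 1:
  x1 = (4 - (3.5)·1.1000) / (4.5) = 0.0333
  x2 = (-11 - (-2.3)·0.0333) / (4.3) = -2.5403
Iteration 2:
  x1 = (4 - (3.5)·-2.5403) / (4.5) = 2.8647
  x2 = (-11 - (-2.3)·2.8647) / (4.3) = -1.0259

(2.8647, -1.0259)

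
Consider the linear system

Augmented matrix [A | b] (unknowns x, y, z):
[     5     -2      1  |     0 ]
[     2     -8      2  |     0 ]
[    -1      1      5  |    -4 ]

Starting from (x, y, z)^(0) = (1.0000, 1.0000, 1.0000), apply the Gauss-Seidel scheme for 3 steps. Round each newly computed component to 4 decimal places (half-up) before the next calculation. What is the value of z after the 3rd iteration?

-0.7507

Iteration 1:
  x = (0 - (-2)·1.0000 - (1)·1.0000) / (5) = 0.2000
  y = (0 - (2)·0.2000 - (2)·1.0000) / (-8) = 0.3000
  z = (-4 - (-1)·0.2000 - (1)·0.3000) / (5) = -0.8200
Iteration 2:
  x = (0 - (-2)·0.3000 - (1)·-0.8200) / (5) = 0.2840
  y = (0 - (2)·0.2840 - (2)·-0.8200) / (-8) = -0.1340
  z = (-4 - (-1)·0.2840 - (1)·-0.1340) / (5) = -0.7164
Iteration 3:
  x = (0 - (-2)·-0.1340 - (1)·-0.7164) / (5) = 0.0897
  y = (0 - (2)·0.0897 - (2)·-0.7164) / (-8) = -0.1567
  z = (-4 - (-1)·0.0897 - (1)·-0.1567) / (5) = -0.7507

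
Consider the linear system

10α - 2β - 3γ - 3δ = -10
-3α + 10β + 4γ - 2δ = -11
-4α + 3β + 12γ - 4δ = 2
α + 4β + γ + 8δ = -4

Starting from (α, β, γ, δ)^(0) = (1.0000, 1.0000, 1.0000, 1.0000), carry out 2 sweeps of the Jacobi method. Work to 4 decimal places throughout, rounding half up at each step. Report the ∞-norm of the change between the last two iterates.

1.2021

Iteration 1:
  α = (-10 - (-2)·1.0000 - (-3)·1.0000 - (-3)·1.0000) / (10) = -0.2000
  β = (-11 - (-3)·1.0000 - (4)·1.0000 - (-2)·1.0000) / (10) = -1.0000
  γ = (2 - (-4)·1.0000 - (3)·1.0000 - (-4)·1.0000) / (12) = 0.5833
  δ = (-4 - (1)·1.0000 - (4)·1.0000 - (1)·1.0000) / (8) = -1.2500
Iteration 2:
  α = (-10 - (-2)·-1.0000 - (-3)·0.5833 - (-3)·-1.2500) / (10) = -1.4000
  β = (-11 - (-3)·-0.2000 - (4)·0.5833 - (-2)·-1.2500) / (10) = -1.6433
  γ = (2 - (-4)·-0.2000 - (3)·-1.0000 - (-4)·-1.2500) / (12) = -0.0667
  δ = (-4 - (1)·-0.2000 - (4)·-1.0000 - (1)·0.5833) / (8) = -0.0479
Change: (-1.2000, -0.6433, -0.6500, 1.2021) → max |·| = 1.2021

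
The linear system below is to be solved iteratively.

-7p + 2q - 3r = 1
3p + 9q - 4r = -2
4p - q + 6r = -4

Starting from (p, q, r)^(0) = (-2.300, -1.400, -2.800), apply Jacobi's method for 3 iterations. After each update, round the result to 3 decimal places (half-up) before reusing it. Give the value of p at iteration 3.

0.335

Iteration 1:
  p = (1 - (2)·-1.400 - (-3)·-2.800) / (-7) = 0.657
  q = (-2 - (3)·-2.300 - (-4)·-2.800) / (9) = -0.700
  r = (-4 - (4)·-2.300 - (-1)·-1.400) / (6) = 0.633
Iteration 2:
  p = (1 - (2)·-0.700 - (-3)·0.633) / (-7) = -0.614
  q = (-2 - (3)·0.657 - (-4)·0.633) / (9) = -0.160
  r = (-4 - (4)·0.657 - (-1)·-0.700) / (6) = -1.221
Iteration 3:
  p = (1 - (2)·-0.160 - (-3)·-1.221) / (-7) = 0.335
  q = (-2 - (3)·-0.614 - (-4)·-1.221) / (9) = -0.560
  r = (-4 - (4)·-0.614 - (-1)·-0.160) / (6) = -0.284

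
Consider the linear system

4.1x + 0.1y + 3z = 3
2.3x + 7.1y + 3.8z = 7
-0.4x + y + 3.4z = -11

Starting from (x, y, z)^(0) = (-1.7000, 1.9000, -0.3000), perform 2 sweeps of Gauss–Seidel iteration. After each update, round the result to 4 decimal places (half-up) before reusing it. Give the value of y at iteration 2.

1.7634

Iteration 1:
  x = (3 - (0.1)·1.9000 - (3)·-0.3000) / (4.1) = 0.9049
  y = (7 - (2.3)·0.9049 - (3.8)·-0.3000) / (7.1) = 0.8533
  z = (-11 - (-0.4)·0.9049 - (1)·0.8533) / (3.4) = -3.3798
Iteration 2:
  x = (3 - (0.1)·0.8533 - (3)·-3.3798) / (4.1) = 3.1839
  y = (7 - (2.3)·3.1839 - (3.8)·-3.3798) / (7.1) = 1.7634
  z = (-11 - (-0.4)·3.1839 - (1)·1.7634) / (3.4) = -3.3794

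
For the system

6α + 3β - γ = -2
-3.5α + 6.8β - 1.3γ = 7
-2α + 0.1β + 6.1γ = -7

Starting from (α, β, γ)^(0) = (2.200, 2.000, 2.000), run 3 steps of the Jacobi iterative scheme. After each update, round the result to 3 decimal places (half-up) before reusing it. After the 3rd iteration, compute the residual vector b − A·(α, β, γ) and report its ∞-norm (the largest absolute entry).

2.839

Iteration 1:
  α = (-2 - (3)·2.000 - (-1)·2.000) / (6) = -1.000
  β = (7 - (-3.5)·2.200 - (-1.3)·2.000) / (6.8) = 2.544
  γ = (-7 - (-2)·2.200 - (0.1)·2.000) / (6.1) = -0.459
Iteration 2:
  α = (-2 - (3)·2.544 - (-1)·-0.459) / (6) = -1.682
  β = (7 - (-3.5)·-1.000 - (-1.3)·-0.459) / (6.8) = 0.427
  γ = (-7 - (-2)·-1.000 - (0.1)·2.544) / (6.1) = -1.517
Iteration 3:
  α = (-2 - (3)·0.427 - (-1)·-1.517) / (6) = -0.800
  β = (7 - (-3.5)·-1.682 - (-1.3)·-1.517) / (6.8) = -0.126
  γ = (-7 - (-2)·-1.682 - (0.1)·0.427) / (6.1) = -1.706
Residual b − A·x = (1.472, 2.839, 1.819); ∞-norm = 2.839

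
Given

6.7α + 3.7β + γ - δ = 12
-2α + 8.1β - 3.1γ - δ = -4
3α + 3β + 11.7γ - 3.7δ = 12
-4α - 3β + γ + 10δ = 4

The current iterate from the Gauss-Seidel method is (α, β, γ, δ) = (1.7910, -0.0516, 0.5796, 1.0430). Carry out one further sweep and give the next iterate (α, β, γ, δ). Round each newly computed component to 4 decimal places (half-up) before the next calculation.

(1.8887, 0.3231, 0.7884, 1.1736)

One sweep:
  α = (12 - (3.7)·-0.0516 - (1)·0.5796 - (-1)·1.0430) / (6.7) = 1.8887
  β = (-4 - (-2)·1.8887 - (-3.1)·0.5796 - (-1)·1.0430) / (8.1) = 0.3231
  γ = (12 - (3)·1.8887 - (3)·0.3231 - (-3.7)·1.0430) / (11.7) = 0.7884
  δ = (4 - (-4)·1.8887 - (-3)·0.3231 - (1)·0.7884) / (10) = 1.1736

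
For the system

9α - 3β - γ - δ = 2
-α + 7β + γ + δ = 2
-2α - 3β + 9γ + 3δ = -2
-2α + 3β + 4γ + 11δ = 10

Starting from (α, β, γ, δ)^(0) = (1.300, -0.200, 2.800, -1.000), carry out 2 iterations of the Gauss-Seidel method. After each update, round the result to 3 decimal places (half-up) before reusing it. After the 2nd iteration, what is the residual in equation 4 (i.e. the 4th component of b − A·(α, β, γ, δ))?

Iteration 1:
  α = (2 - (-3)·-0.200 - (-1)·2.800 - (-1)·-1.000) / (9) = 0.356
  β = (2 - (-1)·0.356 - (1)·2.800 - (1)·-1.000) / (7) = 0.079
  γ = (-2 - (-2)·0.356 - (-3)·0.079 - (3)·-1.000) / (9) = 0.217
  δ = (10 - (-2)·0.356 - (3)·0.079 - (4)·0.217) / (11) = 0.873
Iteration 2:
  α = (2 - (-3)·0.079 - (-1)·0.217 - (-1)·0.873) / (9) = 0.370
  β = (2 - (-1)·0.370 - (1)·0.217 - (1)·0.873) / (7) = 0.183
  γ = (-2 - (-2)·0.370 - (-3)·0.183 - (3)·0.873) / (9) = -0.370
  δ = (10 - (-2)·0.370 - (3)·0.183 - (4)·-0.370) / (11) = 1.061
Residual b − A·x = (-0.090, 0.398, -0.564, 0.000)

0.000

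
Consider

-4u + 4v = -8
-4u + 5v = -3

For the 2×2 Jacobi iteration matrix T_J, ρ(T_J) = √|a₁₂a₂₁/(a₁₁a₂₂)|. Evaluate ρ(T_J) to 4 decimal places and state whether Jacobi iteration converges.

0.8944

a₁₂a₂₁/(a₁₁a₂₂) = (4)·(-4) / ((-4)·(5)) = 0.800000
ρ = √|0.800000| = √0.800000 = 0.8944
ρ < 1, so Jacobi converges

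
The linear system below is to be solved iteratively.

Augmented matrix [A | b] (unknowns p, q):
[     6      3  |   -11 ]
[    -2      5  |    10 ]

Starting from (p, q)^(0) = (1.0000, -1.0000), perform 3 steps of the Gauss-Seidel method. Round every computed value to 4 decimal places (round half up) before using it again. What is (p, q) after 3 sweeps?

(-2.3200, 1.0720)

Iteration 1:
  p = (-11 - (3)·-1.0000) / (6) = -1.3333
  q = (10 - (-2)·-1.3333) / (5) = 1.4667
Iteration 2:
  p = (-11 - (3)·1.4667) / (6) = -2.5667
  q = (10 - (-2)·-2.5667) / (5) = 0.9733
Iteration 3:
  p = (-11 - (3)·0.9733) / (6) = -2.3200
  q = (10 - (-2)·-2.3200) / (5) = 1.0720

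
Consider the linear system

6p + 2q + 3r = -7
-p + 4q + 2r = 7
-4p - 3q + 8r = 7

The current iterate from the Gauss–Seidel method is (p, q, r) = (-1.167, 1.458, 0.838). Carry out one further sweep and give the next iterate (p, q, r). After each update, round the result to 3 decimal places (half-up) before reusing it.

One sweep:
  p = (-7 - (2)·1.458 - (3)·0.838) / (6) = -2.072
  q = (7 - (-1)·-2.072 - (2)·0.838) / (4) = 0.813
  r = (7 - (-4)·-2.072 - (-3)·0.813) / (8) = 0.144

(-2.072, 0.813, 0.144)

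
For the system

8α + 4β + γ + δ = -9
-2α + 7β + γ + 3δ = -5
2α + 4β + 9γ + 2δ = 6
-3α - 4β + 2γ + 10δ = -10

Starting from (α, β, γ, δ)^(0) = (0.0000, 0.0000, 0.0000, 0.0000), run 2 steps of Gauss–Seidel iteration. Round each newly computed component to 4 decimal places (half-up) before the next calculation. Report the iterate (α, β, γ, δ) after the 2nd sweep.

(-0.5259, -0.1925, 1.3196, -1.4987)

Iteration 1:
  α = (-9 - (4)·0.0000 - (1)·0.0000 - (1)·0.0000) / (8) = -1.1250
  β = (-5 - (-2)·-1.1250 - (1)·0.0000 - (3)·0.0000) / (7) = -1.0357
  γ = (6 - (2)·-1.1250 - (4)·-1.0357 - (2)·0.0000) / (9) = 1.3770
  δ = (-10 - (-3)·-1.1250 - (-4)·-1.0357 - (2)·1.3770) / (10) = -2.0272
Iteration 2:
  α = (-9 - (4)·-1.0357 - (1)·1.3770 - (1)·-2.0272) / (8) = -0.5259
  β = (-5 - (-2)·-0.5259 - (1)·1.3770 - (3)·-2.0272) / (7) = -0.1925
  γ = (6 - (2)·-0.5259 - (4)·-0.1925 - (2)·-2.0272) / (9) = 1.3196
  δ = (-10 - (-3)·-0.5259 - (-4)·-0.1925 - (2)·1.3196) / (10) = -1.4987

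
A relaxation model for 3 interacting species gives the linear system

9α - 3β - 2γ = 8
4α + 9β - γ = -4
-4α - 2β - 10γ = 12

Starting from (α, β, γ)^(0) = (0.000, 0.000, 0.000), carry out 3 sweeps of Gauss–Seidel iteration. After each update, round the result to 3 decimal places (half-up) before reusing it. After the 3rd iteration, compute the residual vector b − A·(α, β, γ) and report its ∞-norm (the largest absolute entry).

Iteration 1:
  α = (8 - (-3)·0.000 - (-2)·0.000) / (9) = 0.889
  β = (-4 - (4)·0.889 - (-1)·0.000) / (9) = -0.840
  γ = (12 - (-4)·0.889 - (-2)·-0.840) / (-10) = -1.388
Iteration 2:
  α = (8 - (-3)·-0.840 - (-2)·-1.388) / (9) = 0.300
  β = (-4 - (4)·0.300 - (-1)·-1.388) / (9) = -0.732
  γ = (12 - (-4)·0.300 - (-2)·-0.732) / (-10) = -1.174
Iteration 3:
  α = (8 - (-3)·-0.732 - (-2)·-1.174) / (9) = 0.384
  β = (-4 - (4)·0.384 - (-1)·-1.174) / (9) = -0.746
  γ = (12 - (-4)·0.384 - (-2)·-0.746) / (-10) = -1.204
Residual b − A·x = (-0.102, -0.026, 0.004); ∞-norm = 0.102

0.102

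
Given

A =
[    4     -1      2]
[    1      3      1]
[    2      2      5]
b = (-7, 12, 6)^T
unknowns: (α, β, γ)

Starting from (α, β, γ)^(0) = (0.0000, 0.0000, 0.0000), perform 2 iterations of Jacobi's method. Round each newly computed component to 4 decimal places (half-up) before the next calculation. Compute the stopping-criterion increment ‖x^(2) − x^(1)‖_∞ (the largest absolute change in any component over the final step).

Iteration 1:
  α = (-7 - (-1)·0.0000 - (2)·0.0000) / (4) = -1.7500
  β = (12 - (1)·0.0000 - (1)·0.0000) / (3) = 4.0000
  γ = (6 - (2)·0.0000 - (2)·0.0000) / (5) = 1.2000
Iteration 2:
  α = (-7 - (-1)·4.0000 - (2)·1.2000) / (4) = -1.3500
  β = (12 - (1)·-1.7500 - (1)·1.2000) / (3) = 4.1833
  γ = (6 - (2)·-1.7500 - (2)·4.0000) / (5) = 0.3000
Change: (0.4000, 0.1833, -0.9000) → max |·| = 0.9000

0.9000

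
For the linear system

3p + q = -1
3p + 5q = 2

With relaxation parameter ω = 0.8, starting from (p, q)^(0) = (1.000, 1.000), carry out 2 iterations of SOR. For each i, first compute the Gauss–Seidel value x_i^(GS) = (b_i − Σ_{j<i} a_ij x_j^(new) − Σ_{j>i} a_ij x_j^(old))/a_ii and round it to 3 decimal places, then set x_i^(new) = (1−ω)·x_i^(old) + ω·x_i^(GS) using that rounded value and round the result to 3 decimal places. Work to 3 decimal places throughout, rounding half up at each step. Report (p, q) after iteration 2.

Iteration 1:
  p: GS value = (-1 - (1)·1.000) / (3) = -0.667;  p ← (1−ω)·1.000 + ω·-0.667 = -0.334
  q: GS value = (2 - (3)·-0.334) / (5) = 0.600;  q ← (1−ω)·1.000 + ω·0.600 = 0.680
Iteration 2:
  p: GS value = (-1 - (1)·0.680) / (3) = -0.560;  p ← (1−ω)·-0.334 + ω·-0.560 = -0.515
  q: GS value = (2 - (3)·-0.515) / (5) = 0.709;  q ← (1−ω)·0.680 + ω·0.709 = 0.703

(-0.515, 0.703)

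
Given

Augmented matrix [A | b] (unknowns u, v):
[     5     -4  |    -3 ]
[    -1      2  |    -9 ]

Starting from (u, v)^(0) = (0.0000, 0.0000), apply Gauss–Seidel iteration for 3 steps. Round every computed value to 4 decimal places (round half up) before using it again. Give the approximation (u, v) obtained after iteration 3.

(-5.9760, -7.4880)

Iteration 1:
  u = (-3 - (-4)·0.0000) / (5) = -0.6000
  v = (-9 - (-1)·-0.6000) / (2) = -4.8000
Iteration 2:
  u = (-3 - (-4)·-4.8000) / (5) = -4.4400
  v = (-9 - (-1)·-4.4400) / (2) = -6.7200
Iteration 3:
  u = (-3 - (-4)·-6.7200) / (5) = -5.9760
  v = (-9 - (-1)·-5.9760) / (2) = -7.4880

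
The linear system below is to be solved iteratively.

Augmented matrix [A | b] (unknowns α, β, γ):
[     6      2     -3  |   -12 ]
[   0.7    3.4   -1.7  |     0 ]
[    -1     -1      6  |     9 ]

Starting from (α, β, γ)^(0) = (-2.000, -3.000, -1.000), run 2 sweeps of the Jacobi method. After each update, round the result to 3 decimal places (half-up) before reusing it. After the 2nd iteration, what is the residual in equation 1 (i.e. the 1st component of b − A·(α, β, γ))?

0.243

Iteration 1:
  α = (-12 - (2)·-3.000 - (-3)·-1.000) / (6) = -1.500
  β = (0 - (0.7)·-2.000 - (-1.7)·-1.000) / (3.4) = -0.088
  γ = (9 - (-1)·-2.000 - (-1)·-3.000) / (6) = 0.667
Iteration 2:
  α = (-12 - (2)·-0.088 - (-3)·0.667) / (6) = -1.637
  β = (0 - (0.7)·-1.500 - (-1.7)·0.667) / (3.4) = 0.642
  γ = (9 - (-1)·-1.500 - (-1)·-0.088) / (6) = 1.235
Residual b − A·x = (0.243, 1.063, 0.595)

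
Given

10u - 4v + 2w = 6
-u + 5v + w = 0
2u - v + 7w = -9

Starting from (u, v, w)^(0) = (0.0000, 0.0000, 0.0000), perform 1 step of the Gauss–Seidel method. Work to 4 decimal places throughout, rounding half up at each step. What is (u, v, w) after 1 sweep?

(0.6000, 0.1200, -1.4400)

Iteration 1:
  u = (6 - (-4)·0.0000 - (2)·0.0000) / (10) = 0.6000
  v = (0 - (-1)·0.6000 - (1)·0.0000) / (5) = 0.1200
  w = (-9 - (2)·0.6000 - (-1)·0.1200) / (7) = -1.4400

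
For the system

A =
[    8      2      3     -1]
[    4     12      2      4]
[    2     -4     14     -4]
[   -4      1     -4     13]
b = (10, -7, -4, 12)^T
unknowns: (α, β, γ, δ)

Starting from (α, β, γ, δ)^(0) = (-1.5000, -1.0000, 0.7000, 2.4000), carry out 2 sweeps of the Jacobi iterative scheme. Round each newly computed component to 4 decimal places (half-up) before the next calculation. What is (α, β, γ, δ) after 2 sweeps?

(1.4710, -1.4019, -0.5757, 1.5742)

Iteration 1:
  α = (10 - (2)·-1.0000 - (3)·0.7000 - (-1)·2.4000) / (8) = 1.5375
  β = (-7 - (4)·-1.5000 - (2)·0.7000 - (4)·2.4000) / (12) = -1.0000
  γ = (-4 - (2)·-1.5000 - (-4)·-1.0000 - (-4)·2.4000) / (14) = 0.3286
  δ = (12 - (-4)·-1.5000 - (1)·-1.0000 - (-4)·0.7000) / (13) = 0.7538
Iteration 2:
  α = (10 - (2)·-1.0000 - (3)·0.3286 - (-1)·0.7538) / (8) = 1.4710
  β = (-7 - (4)·1.5375 - (2)·0.3286 - (4)·0.7538) / (12) = -1.4019
  γ = (-4 - (2)·1.5375 - (-4)·-1.0000 - (-4)·0.7538) / (14) = -0.5757
  δ = (12 - (-4)·1.5375 - (1)·-1.0000 - (-4)·0.3286) / (13) = 1.5742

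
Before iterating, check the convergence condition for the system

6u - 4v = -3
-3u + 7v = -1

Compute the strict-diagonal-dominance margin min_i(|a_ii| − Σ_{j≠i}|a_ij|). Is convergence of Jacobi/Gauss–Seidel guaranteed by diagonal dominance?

2

row 1: |6| − (4) = 2
row 2: |7| − (3) = 4
minimum over rows = 2 → strictly diagonally dominant (convergence guaranteed)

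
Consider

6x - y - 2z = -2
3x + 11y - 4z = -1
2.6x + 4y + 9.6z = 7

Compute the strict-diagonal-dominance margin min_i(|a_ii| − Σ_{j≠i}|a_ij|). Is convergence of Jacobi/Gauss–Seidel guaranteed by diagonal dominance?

row 1: |6| − (1+2) = 3
row 2: |11| − (3+4) = 4
row 3: |9.6| − (2.6+4) = 3
minimum over rows = 3 → strictly diagonally dominant (convergence guaranteed)

3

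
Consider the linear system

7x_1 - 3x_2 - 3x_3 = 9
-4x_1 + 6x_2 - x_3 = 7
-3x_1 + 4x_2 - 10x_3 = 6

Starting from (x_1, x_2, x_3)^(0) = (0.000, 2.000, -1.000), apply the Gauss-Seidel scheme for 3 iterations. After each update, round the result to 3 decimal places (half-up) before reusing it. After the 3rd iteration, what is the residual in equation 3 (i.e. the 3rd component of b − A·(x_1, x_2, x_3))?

Iteration 1:
  x_1 = (9 - (-3)·2.000 - (-3)·-1.000) / (7) = 1.714
  x_2 = (7 - (-4)·1.714 - (-1)·-1.000) / (6) = 2.143
  x_3 = (6 - (-3)·1.714 - (4)·2.143) / (-10) = -0.257
Iteration 2:
  x_1 = (9 - (-3)·2.143 - (-3)·-0.257) / (7) = 2.094
  x_2 = (7 - (-4)·2.094 - (-1)·-0.257) / (6) = 2.520
  x_3 = (6 - (-3)·2.094 - (4)·2.520) / (-10) = -0.220
Iteration 3:
  x_1 = (9 - (-3)·2.520 - (-3)·-0.220) / (7) = 2.271
  x_2 = (7 - (-4)·2.271 - (-1)·-0.220) / (6) = 2.644
  x_3 = (6 - (-3)·2.271 - (4)·2.644) / (-10) = -0.224
Residual b − A·x = (0.363, -0.004, -0.003)

-0.003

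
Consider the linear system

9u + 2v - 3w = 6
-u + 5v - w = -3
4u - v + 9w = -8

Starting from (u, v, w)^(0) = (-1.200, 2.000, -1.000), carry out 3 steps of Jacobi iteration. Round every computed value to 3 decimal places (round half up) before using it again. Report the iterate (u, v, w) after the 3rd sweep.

(0.493, -0.620, -1.340)

Iteration 1:
  u = (6 - (2)·2.000 - (-3)·-1.000) / (9) = -0.111
  v = (-3 - (-1)·-1.200 - (-1)·-1.000) / (5) = -1.040
  w = (-8 - (4)·-1.200 - (-1)·2.000) / (9) = -0.133
Iteration 2:
  u = (6 - (2)·-1.040 - (-3)·-0.133) / (9) = 0.853
  v = (-3 - (-1)·-0.111 - (-1)·-0.133) / (5) = -0.649
  w = (-8 - (4)·-0.111 - (-1)·-1.040) / (9) = -0.955
Iteration 3:
  u = (6 - (2)·-0.649 - (-3)·-0.955) / (9) = 0.493
  v = (-3 - (-1)·0.853 - (-1)·-0.955) / (5) = -0.620
  w = (-8 - (4)·0.853 - (-1)·-0.649) / (9) = -1.340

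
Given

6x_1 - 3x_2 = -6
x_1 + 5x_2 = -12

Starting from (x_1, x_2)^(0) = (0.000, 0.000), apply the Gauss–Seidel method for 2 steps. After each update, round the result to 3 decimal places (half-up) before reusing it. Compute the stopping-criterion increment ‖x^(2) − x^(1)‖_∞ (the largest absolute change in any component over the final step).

1.100

Iteration 1:
  x_1 = (-6 - (-3)·0.000) / (6) = -1.000
  x_2 = (-12 - (1)·-1.000) / (5) = -2.200
Iteration 2:
  x_1 = (-6 - (-3)·-2.200) / (6) = -2.100
  x_2 = (-12 - (1)·-2.100) / (5) = -1.980
Change: (-1.100, 0.220) → max |·| = 1.100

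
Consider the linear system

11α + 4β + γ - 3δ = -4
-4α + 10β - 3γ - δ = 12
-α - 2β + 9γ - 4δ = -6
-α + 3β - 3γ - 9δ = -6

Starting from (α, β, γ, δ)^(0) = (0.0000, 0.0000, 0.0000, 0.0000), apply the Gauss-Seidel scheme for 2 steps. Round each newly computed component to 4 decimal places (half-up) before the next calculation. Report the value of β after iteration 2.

1.0308

Iteration 1:
  α = (-4 - (4)·0.0000 - (1)·0.0000 - (-3)·0.0000) / (11) = -0.3636
  β = (12 - (-4)·-0.3636 - (-3)·0.0000 - (-1)·0.0000) / (10) = 1.0546
  γ = (-6 - (-1)·-0.3636 - (-2)·1.0546 - (-4)·0.0000) / (9) = -0.4727
  δ = (-6 - (-1)·-0.3636 - (3)·1.0546 - (-3)·-0.4727) / (-9) = 1.2162
Iteration 2:
  α = (-4 - (4)·1.0546 - (1)·-0.4727 - (-3)·1.2162) / (11) = -0.3725
  β = (12 - (-4)·-0.3725 - (-3)·-0.4727 - (-1)·1.2162) / (10) = 1.0308
  γ = (-6 - (-1)·-0.3725 - (-2)·1.0308 - (-4)·1.2162) / (9) = 0.0615
  δ = (-6 - (-1)·-0.3725 - (3)·1.0308 - (-3)·0.0615) / (-9) = 1.0312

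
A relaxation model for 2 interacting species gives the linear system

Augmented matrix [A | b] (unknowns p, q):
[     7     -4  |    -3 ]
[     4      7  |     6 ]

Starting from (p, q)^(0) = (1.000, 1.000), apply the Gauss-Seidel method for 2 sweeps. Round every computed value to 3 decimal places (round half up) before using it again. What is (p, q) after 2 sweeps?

(0.014, 0.849)

Iteration 1:
  p = (-3 - (-4)·1.000) / (7) = 0.143
  q = (6 - (4)·0.143) / (7) = 0.775
Iteration 2:
  p = (-3 - (-4)·0.775) / (7) = 0.014
  q = (6 - (4)·0.014) / (7) = 0.849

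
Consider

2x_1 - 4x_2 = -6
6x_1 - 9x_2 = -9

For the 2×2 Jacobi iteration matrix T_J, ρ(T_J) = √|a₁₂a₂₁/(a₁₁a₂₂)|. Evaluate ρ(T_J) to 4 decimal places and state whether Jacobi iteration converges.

a₁₂a₂₁/(a₁₁a₂₂) = (-4)·(6) / ((2)·(-9)) = 1.333333
ρ = √|1.333333| = √1.333333 = 1.1547
ρ > 1, so Jacobi diverges

1.1547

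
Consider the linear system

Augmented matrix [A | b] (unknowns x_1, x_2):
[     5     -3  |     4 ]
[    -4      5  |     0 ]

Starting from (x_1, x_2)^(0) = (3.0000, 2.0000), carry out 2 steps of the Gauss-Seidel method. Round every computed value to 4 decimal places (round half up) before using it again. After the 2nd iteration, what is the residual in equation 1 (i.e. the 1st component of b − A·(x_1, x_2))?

-0.5760

Iteration 1:
  x_1 = (4 - (-3)·2.0000) / (5) = 2.0000
  x_2 = (0 - (-4)·2.0000) / (5) = 1.6000
Iteration 2:
  x_1 = (4 - (-3)·1.6000) / (5) = 1.7600
  x_2 = (0 - (-4)·1.7600) / (5) = 1.4080
Residual b − A·x = (-0.5760, 0.0000)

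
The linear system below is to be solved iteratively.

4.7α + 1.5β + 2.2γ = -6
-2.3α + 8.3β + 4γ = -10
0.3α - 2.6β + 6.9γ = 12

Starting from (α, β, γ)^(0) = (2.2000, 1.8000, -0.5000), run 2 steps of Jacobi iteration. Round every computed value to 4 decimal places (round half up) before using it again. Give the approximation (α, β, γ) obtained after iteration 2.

(-2.2503, -2.7718, 1.6760)

Iteration 1:
  α = (-6 - (1.5)·1.8000 - (2.2)·-0.5000) / (4.7) = -1.6170
  β = (-10 - (-2.3)·2.2000 - (4)·-0.5000) / (8.3) = -0.3542
  γ = (12 - (0.3)·2.2000 - (-2.6)·1.8000) / (6.9) = 2.3217
Iteration 2:
  α = (-6 - (1.5)·-0.3542 - (2.2)·2.3217) / (4.7) = -2.2503
  β = (-10 - (-2.3)·-1.6170 - (4)·2.3217) / (8.3) = -2.7718
  γ = (12 - (0.3)·-1.6170 - (-2.6)·-0.3542) / (6.9) = 1.6760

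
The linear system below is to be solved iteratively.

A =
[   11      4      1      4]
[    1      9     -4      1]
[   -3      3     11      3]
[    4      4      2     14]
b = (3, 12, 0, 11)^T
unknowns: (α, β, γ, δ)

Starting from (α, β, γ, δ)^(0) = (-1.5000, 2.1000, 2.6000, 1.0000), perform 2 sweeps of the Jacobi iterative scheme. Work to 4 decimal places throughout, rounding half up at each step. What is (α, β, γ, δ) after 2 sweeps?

(-0.6268, 0.8700, -1.0577, 0.5496)

Iteration 1:
  α = (3 - (4)·2.1000 - (1)·2.6000 - (4)·1.0000) / (11) = -1.0909
  β = (12 - (1)·-1.5000 - (-4)·2.6000 - (1)·1.0000) / (9) = 2.5444
  γ = (0 - (-3)·-1.5000 - (3)·2.1000 - (3)·1.0000) / (11) = -1.2545
  δ = (11 - (4)·-1.5000 - (4)·2.1000 - (2)·2.6000) / (14) = 0.2429
Iteration 2:
  α = (3 - (4)·2.5444 - (1)·-1.2545 - (4)·0.2429) / (11) = -0.6268
  β = (12 - (1)·-1.0909 - (-4)·-1.2545 - (1)·0.2429) / (9) = 0.8700
  γ = (0 - (-3)·-1.0909 - (3)·2.5444 - (3)·0.2429) / (11) = -1.0577
  δ = (11 - (4)·-1.0909 - (4)·2.5444 - (2)·-1.2545) / (14) = 0.5496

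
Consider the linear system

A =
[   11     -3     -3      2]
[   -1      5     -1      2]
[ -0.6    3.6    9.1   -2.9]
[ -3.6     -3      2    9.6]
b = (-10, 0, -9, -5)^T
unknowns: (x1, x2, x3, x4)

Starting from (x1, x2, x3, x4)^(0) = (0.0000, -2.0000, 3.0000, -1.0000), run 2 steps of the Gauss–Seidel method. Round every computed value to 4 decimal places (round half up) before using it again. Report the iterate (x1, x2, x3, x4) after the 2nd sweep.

Iteration 1:
  x1 = (-10 - (-3)·-2.0000 - (-3)·3.0000 - (2)·-1.0000) / (11) = -0.4545
  x2 = (0 - (-1)·-0.4545 - (-1)·3.0000 - (2)·-1.0000) / (5) = 0.9091
  x3 = (-9 - (-0.6)·-0.4545 - (3.6)·0.9091 - (-2.9)·-1.0000) / (9.1) = -1.6973
  x4 = (-5 - (-3.6)·-0.4545 - (-3)·0.9091 - (2)·-1.6973) / (9.6) = -0.0536
Iteration 2:
  x1 = (-10 - (-3)·0.9091 - (-3)·-1.6973 - (2)·-0.0536) / (11) = -1.1143
  x2 = (0 - (-1)·-1.1143 - (-1)·-1.6973 - (2)·-0.0536) / (5) = -0.5409
  x3 = (-9 - (-0.6)·-1.1143 - (3.6)·-0.5409 - (-2.9)·-0.0536) / (9.1) = -0.8656
  x4 = (-5 - (-3.6)·-1.1143 - (-3)·-0.5409 - (2)·-0.8656) / (9.6) = -0.9274

(-1.1143, -0.5409, -0.8656, -0.9274)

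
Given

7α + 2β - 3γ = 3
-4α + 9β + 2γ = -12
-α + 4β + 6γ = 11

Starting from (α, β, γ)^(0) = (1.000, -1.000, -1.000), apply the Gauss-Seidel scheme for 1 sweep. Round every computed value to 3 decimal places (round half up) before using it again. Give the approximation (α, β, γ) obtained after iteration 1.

(0.286, -0.984, 2.537)

Iteration 1:
  α = (3 - (2)·-1.000 - (-3)·-1.000) / (7) = 0.286
  β = (-12 - (-4)·0.286 - (2)·-1.000) / (9) = -0.984
  γ = (11 - (-1)·0.286 - (4)·-0.984) / (6) = 2.537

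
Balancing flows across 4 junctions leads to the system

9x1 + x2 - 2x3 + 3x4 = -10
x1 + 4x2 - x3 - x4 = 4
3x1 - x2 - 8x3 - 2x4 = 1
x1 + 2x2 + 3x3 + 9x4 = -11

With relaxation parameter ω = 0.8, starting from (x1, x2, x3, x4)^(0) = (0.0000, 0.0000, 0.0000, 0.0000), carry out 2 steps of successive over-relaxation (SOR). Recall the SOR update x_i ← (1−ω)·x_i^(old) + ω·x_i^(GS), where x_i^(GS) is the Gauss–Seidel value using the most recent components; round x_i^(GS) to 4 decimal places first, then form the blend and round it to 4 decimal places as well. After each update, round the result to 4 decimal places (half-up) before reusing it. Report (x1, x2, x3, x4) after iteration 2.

(-0.9831, 0.9096, -0.3891, -1.1381)

Iteration 1:
  x1: GS value = (-10 - (1)·0.0000 - (-2)·0.0000 - (3)·0.0000) / (9) = -1.1111;  x1 ← (1−ω)·0.0000 + ω·-1.1111 = -0.8889
  x2: GS value = (4 - (1)·-0.8889 - (-1)·0.0000 - (-1)·0.0000) / (4) = 1.2222;  x2 ← (1−ω)·0.0000 + ω·1.2222 = 0.9778
  x3: GS value = (1 - (3)·-0.8889 - (-1)·0.9778 - (-2)·0.0000) / (-8) = -0.5806;  x3 ← (1−ω)·0.0000 + ω·-0.5806 = -0.4645
  x4: GS value = (-11 - (1)·-0.8889 - (2)·0.9778 - (3)·-0.4645) / (9) = -1.1859;  x4 ← (1−ω)·0.0000 + ω·-1.1859 = -0.9487
Iteration 2:
  x1: GS value = (-10 - (1)·0.9778 - (-2)·-0.4645 - (3)·-0.9487) / (9) = -1.0067;  x1 ← (1−ω)·-0.8889 + ω·-1.0067 = -0.9831
  x2: GS value = (4 - (1)·-0.9831 - (-1)·-0.4645 - (-1)·-0.9487) / (4) = 0.8925;  x2 ← (1−ω)·0.9778 + ω·0.8925 = 0.9096
  x3: GS value = (1 - (3)·-0.9831 - (-1)·0.9096 - (-2)·-0.9487) / (-8) = -0.3702;  x3 ← (1−ω)·-0.4645 + ω·-0.3702 = -0.3891
  x4: GS value = (-11 - (1)·-0.9831 - (2)·0.9096 - (3)·-0.3891) / (9) = -1.1854;  x4 ← (1−ω)·-0.9487 + ω·-1.1854 = -1.1381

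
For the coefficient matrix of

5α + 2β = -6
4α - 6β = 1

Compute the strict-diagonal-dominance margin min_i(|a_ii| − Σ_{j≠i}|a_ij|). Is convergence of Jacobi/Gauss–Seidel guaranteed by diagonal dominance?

row 1: |5| − (2) = 3
row 2: |-6| − (4) = 2
minimum over rows = 2 → strictly diagonally dominant (convergence guaranteed)

2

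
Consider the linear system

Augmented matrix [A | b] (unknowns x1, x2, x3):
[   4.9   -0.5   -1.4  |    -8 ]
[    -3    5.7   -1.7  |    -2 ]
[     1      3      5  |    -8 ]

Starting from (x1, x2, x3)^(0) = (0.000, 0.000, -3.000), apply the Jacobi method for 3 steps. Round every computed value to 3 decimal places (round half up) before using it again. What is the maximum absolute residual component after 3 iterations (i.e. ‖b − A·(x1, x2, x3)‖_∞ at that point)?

1.814

Iteration 1:
  x1 = (-8 - (-0.5)·0.000 - (-1.4)·-3.000) / (4.9) = -2.490
  x2 = (-2 - (-3)·0.000 - (-1.7)·-3.000) / (5.7) = -1.246
  x3 = (-8 - (1)·0.000 - (3)·0.000) / (5) = -1.600
Iteration 2:
  x1 = (-8 - (-0.5)·-1.246 - (-1.4)·-1.600) / (4.9) = -2.217
  x2 = (-2 - (-3)·-2.490 - (-1.7)·-1.600) / (5.7) = -2.139
  x3 = (-8 - (1)·-2.490 - (3)·-1.246) / (5) = -0.354
Iteration 3:
  x1 = (-8 - (-0.5)·-2.139 - (-1.4)·-0.354) / (4.9) = -1.952
  x2 = (-2 - (-3)·-2.217 - (-1.7)·-0.354) / (5.7) = -1.623
  x3 = (-8 - (1)·-2.217 - (3)·-2.139) / (5) = 0.127
Residual b − A·x = (0.931, 1.611, -1.814); ∞-norm = 1.814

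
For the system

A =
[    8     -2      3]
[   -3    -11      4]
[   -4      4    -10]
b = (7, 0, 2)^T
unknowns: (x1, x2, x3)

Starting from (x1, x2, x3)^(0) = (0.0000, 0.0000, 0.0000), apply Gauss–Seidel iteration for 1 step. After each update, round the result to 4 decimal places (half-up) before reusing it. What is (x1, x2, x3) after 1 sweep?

Iteration 1:
  x1 = (7 - (-2)·0.0000 - (3)·0.0000) / (8) = 0.8750
  x2 = (0 - (-3)·0.8750 - (4)·0.0000) / (-11) = -0.2386
  x3 = (2 - (-4)·0.8750 - (4)·-0.2386) / (-10) = -0.6454

(0.8750, -0.2386, -0.6454)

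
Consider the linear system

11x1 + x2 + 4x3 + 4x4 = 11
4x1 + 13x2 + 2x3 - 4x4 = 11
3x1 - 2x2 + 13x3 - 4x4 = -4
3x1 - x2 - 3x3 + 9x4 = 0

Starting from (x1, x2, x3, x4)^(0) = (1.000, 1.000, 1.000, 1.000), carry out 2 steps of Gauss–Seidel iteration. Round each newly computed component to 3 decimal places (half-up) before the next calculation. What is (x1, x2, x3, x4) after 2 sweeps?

(0.848, 0.594, -0.388, -0.346)

Iteration 1:
  x1 = (11 - (1)·1.000 - (4)·1.000 - (4)·1.000) / (11) = 0.182
  x2 = (11 - (4)·0.182 - (2)·1.000 - (-4)·1.000) / (13) = 0.944
  x3 = (-4 - (3)·0.182 - (-2)·0.944 - (-4)·1.000) / (13) = 0.103
  x4 = (0 - (3)·0.182 - (-1)·0.944 - (-3)·0.103) / (9) = 0.079
Iteration 2:
  x1 = (11 - (1)·0.944 - (4)·0.103 - (4)·0.079) / (11) = 0.848
  x2 = (11 - (4)·0.848 - (2)·0.103 - (-4)·0.079) / (13) = 0.594
  x3 = (-4 - (3)·0.848 - (-2)·0.594 - (-4)·0.079) / (13) = -0.388
  x4 = (0 - (3)·0.848 - (-1)·0.594 - (-3)·-0.388) / (9) = -0.346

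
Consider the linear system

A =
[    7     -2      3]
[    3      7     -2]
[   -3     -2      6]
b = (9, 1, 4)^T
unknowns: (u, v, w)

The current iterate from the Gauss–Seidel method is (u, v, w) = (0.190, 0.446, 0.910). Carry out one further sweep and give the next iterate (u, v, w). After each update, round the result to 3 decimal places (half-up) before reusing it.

(1.023, -0.036, 1.166)

One sweep:
  u = (9 - (-2)·0.446 - (3)·0.910) / (7) = 1.023
  v = (1 - (3)·1.023 - (-2)·0.910) / (7) = -0.036
  w = (4 - (-3)·1.023 - (-2)·-0.036) / (6) = 1.166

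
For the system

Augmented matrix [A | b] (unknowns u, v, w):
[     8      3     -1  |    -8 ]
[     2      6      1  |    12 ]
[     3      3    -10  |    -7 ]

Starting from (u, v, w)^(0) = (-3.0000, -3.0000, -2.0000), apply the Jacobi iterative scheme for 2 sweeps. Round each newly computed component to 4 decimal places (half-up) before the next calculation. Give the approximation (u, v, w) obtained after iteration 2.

(-2.3875, 2.2250, 1.6625)

Iteration 1:
  u = (-8 - (3)·-3.0000 - (-1)·-2.0000) / (8) = -0.1250
  v = (12 - (2)·-3.0000 - (1)·-2.0000) / (6) = 3.3333
  w = (-7 - (3)·-3.0000 - (3)·-3.0000) / (-10) = -1.1000
Iteration 2:
  u = (-8 - (3)·3.3333 - (-1)·-1.1000) / (8) = -2.3875
  v = (12 - (2)·-0.1250 - (1)·-1.1000) / (6) = 2.2250
  w = (-7 - (3)·-0.1250 - (3)·3.3333) / (-10) = 1.6625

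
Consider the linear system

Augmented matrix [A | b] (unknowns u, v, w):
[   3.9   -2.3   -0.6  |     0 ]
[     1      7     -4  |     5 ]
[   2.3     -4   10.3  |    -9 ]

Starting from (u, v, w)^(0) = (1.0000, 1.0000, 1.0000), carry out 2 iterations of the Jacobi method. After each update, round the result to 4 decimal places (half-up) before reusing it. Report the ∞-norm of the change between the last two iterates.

Iteration 1:
  u = (0 - (-2.3)·1.0000 - (-0.6)·1.0000) / (3.9) = 0.7436
  v = (5 - (1)·1.0000 - (-4)·1.0000) / (7) = 1.1429
  w = (-9 - (2.3)·1.0000 - (-4)·1.0000) / (10.3) = -0.7087
Iteration 2:
  u = (0 - (-2.3)·1.1429 - (-0.6)·-0.7087) / (3.9) = 0.5650
  v = (5 - (1)·0.7436 - (-4)·-0.7087) / (7) = 0.2031
  w = (-9 - (2.3)·0.7436 - (-4)·1.1429) / (10.3) = -0.5960
Change: (-0.1786, -0.9398, 0.1127) → max |·| = 0.9398

0.9398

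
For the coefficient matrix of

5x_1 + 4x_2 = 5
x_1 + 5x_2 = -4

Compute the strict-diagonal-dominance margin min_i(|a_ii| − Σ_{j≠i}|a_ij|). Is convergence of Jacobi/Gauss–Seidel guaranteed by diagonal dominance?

row 1: |5| − (4) = 1
row 2: |5| − (1) = 4
minimum over rows = 1 → strictly diagonally dominant (convergence guaranteed)

1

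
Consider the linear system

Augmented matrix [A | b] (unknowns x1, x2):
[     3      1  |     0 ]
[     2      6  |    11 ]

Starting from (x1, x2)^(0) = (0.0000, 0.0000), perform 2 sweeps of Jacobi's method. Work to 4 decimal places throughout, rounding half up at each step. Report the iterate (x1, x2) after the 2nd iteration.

Iteration 1:
  x1 = (0 - (1)·0.0000) / (3) = 0.0000
  x2 = (11 - (2)·0.0000) / (6) = 1.8333
Iteration 2:
  x1 = (0 - (1)·1.8333) / (3) = -0.6111
  x2 = (11 - (2)·0.0000) / (6) = 1.8333

(-0.6111, 1.8333)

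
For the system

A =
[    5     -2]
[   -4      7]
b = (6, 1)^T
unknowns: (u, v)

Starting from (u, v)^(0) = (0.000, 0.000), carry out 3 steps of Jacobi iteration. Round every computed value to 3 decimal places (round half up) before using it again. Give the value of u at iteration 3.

Iteration 1:
  u = (6 - (-2)·0.000) / (5) = 1.200
  v = (1 - (-4)·0.000) / (7) = 0.143
Iteration 2:
  u = (6 - (-2)·0.143) / (5) = 1.257
  v = (1 - (-4)·1.200) / (7) = 0.829
Iteration 3:
  u = (6 - (-2)·0.829) / (5) = 1.532
  v = (1 - (-4)·1.257) / (7) = 0.861

1.532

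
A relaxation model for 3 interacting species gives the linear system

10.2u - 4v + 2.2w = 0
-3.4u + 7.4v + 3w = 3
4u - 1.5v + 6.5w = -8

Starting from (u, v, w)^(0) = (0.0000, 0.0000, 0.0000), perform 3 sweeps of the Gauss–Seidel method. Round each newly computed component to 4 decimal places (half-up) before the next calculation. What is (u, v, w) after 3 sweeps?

Iteration 1:
  u = (0 - (-4)·0.0000 - (2.2)·0.0000) / (10.2) = 0.0000
  v = (3 - (-3.4)·0.0000 - (3)·0.0000) / (7.4) = 0.4054
  w = (-8 - (4)·0.0000 - (-1.5)·0.4054) / (6.5) = -1.1372
Iteration 2:
  u = (0 - (-4)·0.4054 - (2.2)·-1.1372) / (10.2) = 0.4043
  v = (3 - (-3.4)·0.4043 - (3)·-1.1372) / (7.4) = 1.0522
  w = (-8 - (4)·0.4043 - (-1.5)·1.0522) / (6.5) = -1.2368
Iteration 3:
  u = (0 - (-4)·1.0522 - (2.2)·-1.2368) / (10.2) = 0.6794
  v = (3 - (-3.4)·0.6794 - (3)·-1.2368) / (7.4) = 1.2190
  w = (-8 - (4)·0.6794 - (-1.5)·1.2190) / (6.5) = -1.3676

(0.6794, 1.2190, -1.3676)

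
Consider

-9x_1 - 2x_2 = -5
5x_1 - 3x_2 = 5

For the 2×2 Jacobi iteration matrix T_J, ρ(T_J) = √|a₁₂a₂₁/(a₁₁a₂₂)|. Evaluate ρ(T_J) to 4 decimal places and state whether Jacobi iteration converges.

a₁₂a₂₁/(a₁₁a₂₂) = (-2)·(5) / ((-9)·(-3)) = -0.370370
ρ = √|-0.370370| = √0.370370 = 0.6086
ρ < 1, so Jacobi converges

0.6086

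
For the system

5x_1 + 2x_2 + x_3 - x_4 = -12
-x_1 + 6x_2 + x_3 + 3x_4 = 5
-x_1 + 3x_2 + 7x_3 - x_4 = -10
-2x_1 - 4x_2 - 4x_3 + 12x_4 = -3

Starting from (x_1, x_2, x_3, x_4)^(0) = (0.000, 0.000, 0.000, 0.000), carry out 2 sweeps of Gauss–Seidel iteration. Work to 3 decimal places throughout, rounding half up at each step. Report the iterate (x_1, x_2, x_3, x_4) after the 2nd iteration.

(-2.413, 1.336, -2.511, -1.044)

Iteration 1:
  x_1 = (-12 - (2)·0.000 - (1)·0.000 - (-1)·0.000) / (5) = -2.400
  x_2 = (5 - (-1)·-2.400 - (1)·0.000 - (3)·0.000) / (6) = 0.433
  x_3 = (-10 - (-1)·-2.400 - (3)·0.433 - (-1)·0.000) / (7) = -1.957
  x_4 = (-3 - (-2)·-2.400 - (-4)·0.433 - (-4)·-1.957) / (12) = -1.158
Iteration 2:
  x_1 = (-12 - (2)·0.433 - (1)·-1.957 - (-1)·-1.158) / (5) = -2.413
  x_2 = (5 - (-1)·-2.413 - (1)·-1.957 - (3)·-1.158) / (6) = 1.336
  x_3 = (-10 - (-1)·-2.413 - (3)·1.336 - (-1)·-1.158) / (7) = -2.511
  x_4 = (-3 - (-2)·-2.413 - (-4)·1.336 - (-4)·-2.511) / (12) = -1.044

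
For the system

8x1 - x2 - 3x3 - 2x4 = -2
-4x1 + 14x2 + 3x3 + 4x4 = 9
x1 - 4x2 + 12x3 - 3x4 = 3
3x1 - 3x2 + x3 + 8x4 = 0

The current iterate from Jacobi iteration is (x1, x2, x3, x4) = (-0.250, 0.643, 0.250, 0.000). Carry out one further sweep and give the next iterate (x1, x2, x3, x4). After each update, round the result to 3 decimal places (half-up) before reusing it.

(-0.076, 0.518, 0.485, 0.304)

One sweep:
  x1 = (-2 - (-1)·0.643 - (-3)·0.250 - (-2)·0.000) / (8) = -0.076
  x2 = (9 - (-4)·-0.250 - (3)·0.250 - (4)·0.000) / (14) = 0.518
  x3 = (3 - (1)·-0.250 - (-4)·0.643 - (-3)·0.000) / (12) = 0.485
  x4 = (0 - (3)·-0.250 - (-3)·0.643 - (1)·0.250) / (8) = 0.304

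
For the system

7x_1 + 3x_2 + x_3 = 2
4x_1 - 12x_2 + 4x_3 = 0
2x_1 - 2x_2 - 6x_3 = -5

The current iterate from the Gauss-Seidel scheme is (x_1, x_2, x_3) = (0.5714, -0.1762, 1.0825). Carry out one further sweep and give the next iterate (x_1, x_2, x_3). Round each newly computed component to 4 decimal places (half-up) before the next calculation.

One sweep:
  x_1 = (2 - (3)·-0.1762 - (1)·1.0825) / (7) = 0.2066
  x_2 = (0 - (4)·0.2066 - (4)·1.0825) / (-12) = 0.4297
  x_3 = (-5 - (2)·0.2066 - (-2)·0.4297) / (-6) = 0.7590

(0.2066, 0.4297, 0.7590)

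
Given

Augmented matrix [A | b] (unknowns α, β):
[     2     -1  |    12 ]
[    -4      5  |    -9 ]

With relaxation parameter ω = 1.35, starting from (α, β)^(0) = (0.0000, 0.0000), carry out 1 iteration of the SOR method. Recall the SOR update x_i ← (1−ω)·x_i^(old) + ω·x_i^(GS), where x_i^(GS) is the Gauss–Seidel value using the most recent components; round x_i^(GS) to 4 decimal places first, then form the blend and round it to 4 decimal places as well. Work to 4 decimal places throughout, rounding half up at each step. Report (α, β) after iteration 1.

Iteration 1:
  α: GS value = (12 - (-1)·0.0000) / (2) = 6.0000;  α ← (1−ω)·0.0000 + ω·6.0000 = 8.1000
  β: GS value = (-9 - (-4)·8.1000) / (5) = 4.6800;  β ← (1−ω)·0.0000 + ω·4.6800 = 6.3180

(8.1000, 6.3180)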